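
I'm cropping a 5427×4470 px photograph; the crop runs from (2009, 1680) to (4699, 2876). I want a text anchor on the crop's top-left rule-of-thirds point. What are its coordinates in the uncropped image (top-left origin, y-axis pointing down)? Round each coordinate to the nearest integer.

x = 2906 px, y = 2079 px

Crop width = 4699 − 2009 = 2690 px; one third is 896.67 px.
Crop height = 2876 − 1680 = 1196 px; one third is 398.67 px.
The top-left point is one-third across and one-third down within the crop:
x = 2009 + 1 × 896.67 ≈ 2906; y = 1680 + 1 × 398.67 ≈ 2079.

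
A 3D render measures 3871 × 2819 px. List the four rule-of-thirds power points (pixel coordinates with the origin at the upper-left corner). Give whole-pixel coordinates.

(1290, 940), (2581, 940), (1290, 1879), (2581, 1879)

One third of 3871 is 1290.33; one third of 2819 is 939.67.
Vertical third lines at x = 1290 and x = 2581; horizontal third lines at y = 940 and y = 1879.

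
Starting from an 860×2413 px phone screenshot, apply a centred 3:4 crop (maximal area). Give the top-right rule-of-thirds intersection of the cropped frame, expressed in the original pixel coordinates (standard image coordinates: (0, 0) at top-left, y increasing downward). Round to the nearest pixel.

(573, 1015)

860/2413 < 3/4, so the 3:4 crop keeps the full width 860 and trims height to 860 × 4/3 = 1146.67 px.
Top offset = (2413 − 1146.67)/2 = 633.17 px; left offset = 0.
Top-right is two-thirds across and one-third down within the crop:
x = 0.00 + 2 × 860.00/3 ≈ 573; y = 633.17 + 1 × 1146.67/3 ≈ 1015.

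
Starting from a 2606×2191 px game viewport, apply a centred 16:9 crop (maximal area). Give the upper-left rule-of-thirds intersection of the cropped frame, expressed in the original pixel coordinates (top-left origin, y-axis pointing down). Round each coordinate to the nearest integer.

2606/2191 < 16/9, so the 16:9 crop keeps the full width 2606 and trims height to 2606 × 9/16 = 1465.88 px.
Top offset = (2191 − 1465.88)/2 = 362.56 px; left offset = 0.
Upper-left is one-third across and one-third down within the crop:
x = 0.00 + 1 × 2606.00/3 ≈ 869; y = 362.56 + 1 × 1465.88/3 ≈ 851.

x = 869 px, y = 851 px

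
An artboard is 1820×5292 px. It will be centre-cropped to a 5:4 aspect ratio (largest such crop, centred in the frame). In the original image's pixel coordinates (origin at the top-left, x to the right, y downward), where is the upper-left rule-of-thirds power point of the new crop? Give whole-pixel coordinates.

1820/5292 < 5/4, so the 5:4 crop keeps the full width 1820 and trims height to 1820 × 4/5 = 1456.00 px.
Top offset = (5292 − 1456.00)/2 = 1918.00 px; left offset = 0.
Upper-left is one-third across and one-third down within the crop:
x = 0.00 + 1 × 1820.00/3 ≈ 607; y = 1918.00 + 1 × 1456.00/3 ≈ 2403.

(607, 2403)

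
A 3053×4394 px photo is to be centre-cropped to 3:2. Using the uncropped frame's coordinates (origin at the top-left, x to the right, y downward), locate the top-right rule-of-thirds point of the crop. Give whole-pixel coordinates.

3053/4394 < 3/2, so the 3:2 crop keeps the full width 3053 and trims height to 3053 × 2/3 = 2035.33 px.
Top offset = (4394 − 2035.33)/2 = 1179.33 px; left offset = 0.
Top-right is two-thirds across and one-third down within the crop:
x = 0.00 + 2 × 3053.00/3 ≈ 2035; y = 1179.33 + 1 × 2035.33/3 ≈ 1858.

x = 2035 px, y = 1858 px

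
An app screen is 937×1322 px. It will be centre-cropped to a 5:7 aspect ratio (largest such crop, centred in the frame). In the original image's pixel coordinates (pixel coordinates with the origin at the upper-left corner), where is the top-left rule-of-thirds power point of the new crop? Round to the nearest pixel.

x = 312 px, y = 442 px

937/1322 < 5/7, so the 5:7 crop keeps the full width 937 and trims height to 937 × 7/5 = 1311.80 px.
Top offset = (1322 − 1311.80)/2 = 5.10 px; left offset = 0.
Top-left is one-third across and one-third down within the crop:
x = 0.00 + 1 × 937.00/3 ≈ 312; y = 5.10 + 1 × 1311.80/3 ≈ 442.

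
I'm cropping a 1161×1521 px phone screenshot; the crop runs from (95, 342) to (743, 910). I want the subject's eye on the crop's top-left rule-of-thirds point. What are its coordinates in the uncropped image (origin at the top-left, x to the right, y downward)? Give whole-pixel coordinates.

x = 311 px, y = 531 px

Crop width = 743 − 95 = 648 px; one third is 216.00 px.
Crop height = 910 − 342 = 568 px; one third is 189.33 px.
The top-left point is one-third across and one-third down within the crop:
x = 95 + 1 × 216.00 ≈ 311; y = 342 + 1 × 189.33 ≈ 531.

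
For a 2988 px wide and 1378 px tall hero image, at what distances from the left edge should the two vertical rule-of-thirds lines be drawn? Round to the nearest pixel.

2988 / 3 = 996, so the vertical lines sit at one and two thirds of 2988.

x = 996 px and x = 1992 px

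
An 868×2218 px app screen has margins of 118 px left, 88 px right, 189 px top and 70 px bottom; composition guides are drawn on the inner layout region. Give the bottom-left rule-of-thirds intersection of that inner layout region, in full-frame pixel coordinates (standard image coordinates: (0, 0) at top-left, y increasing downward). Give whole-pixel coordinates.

Content width = 868 − 118 − 88 = 662 px; content height = 2218 − 189 − 70 = 1959 px.
Bottom-left is one-third across and two-thirds down within the inner layout region.
x = 118 + 1 × 662/3 = 118 + 220.67 ≈ 339
y = 189 + 2 × 1959/3 = 189 + 1306.00 ≈ 1495

(339, 1495)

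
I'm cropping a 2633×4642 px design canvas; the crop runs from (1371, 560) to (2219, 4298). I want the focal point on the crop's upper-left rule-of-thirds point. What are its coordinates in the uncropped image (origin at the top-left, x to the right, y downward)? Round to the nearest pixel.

Crop width = 2219 − 1371 = 848 px; one third is 282.67 px.
Crop height = 4298 − 560 = 3738 px; one third is 1246.00 px.
The upper-left point is one-third across and one-third down within the crop:
x = 1371 + 1 × 282.67 ≈ 1654; y = 560 + 1 × 1246.00 ≈ 1806.

(1654, 1806)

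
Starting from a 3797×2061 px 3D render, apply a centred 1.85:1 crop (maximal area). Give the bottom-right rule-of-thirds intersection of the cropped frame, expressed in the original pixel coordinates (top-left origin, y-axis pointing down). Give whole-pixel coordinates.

x = 2531 px, y = 1373 px

3797/2061 < 1.85/1, so the 1.85:1 crop keeps the full width 3797 and trims height to 3797 × 1/1.85 = 2052.43 px.
Top offset = (2061 − 2052.43)/2 = 4.28 px; left offset = 0.
Bottom-right is two-thirds across and two-thirds down within the crop:
x = 0.00 + 2 × 3797.00/3 ≈ 2531; y = 4.28 + 2 × 2052.43/3 ≈ 1373.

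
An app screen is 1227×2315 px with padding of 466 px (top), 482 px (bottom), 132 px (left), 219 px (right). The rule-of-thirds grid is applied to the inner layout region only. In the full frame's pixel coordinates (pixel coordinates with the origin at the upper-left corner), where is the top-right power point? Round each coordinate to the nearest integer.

(716, 922)

Content width = 1227 − 132 − 219 = 876 px; content height = 2315 − 466 − 482 = 1367 px.
Top-right is two-thirds across and one-third down within the inner layout region.
x = 132 + 2 × 876/3 = 132 + 584.00 ≈ 716
y = 466 + 1 × 1367/3 = 466 + 455.67 ≈ 922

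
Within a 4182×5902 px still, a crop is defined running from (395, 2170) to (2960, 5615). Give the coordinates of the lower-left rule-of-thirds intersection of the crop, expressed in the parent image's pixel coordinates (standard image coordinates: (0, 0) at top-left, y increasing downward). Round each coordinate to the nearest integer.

Crop width = 2960 − 395 = 2565 px; one third is 855.00 px.
Crop height = 5615 − 2170 = 3445 px; one third is 1148.33 px.
The lower-left point is one-third across and two-thirds down within the crop:
x = 395 + 1 × 855.00 ≈ 1250; y = 2170 + 2 × 1148.33 ≈ 4467.

x = 1250 px, y = 4467 px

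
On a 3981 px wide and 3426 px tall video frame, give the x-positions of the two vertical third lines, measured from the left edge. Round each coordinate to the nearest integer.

x = 1327 px and x = 2654 px

3981 / 3 = 1327, so the vertical lines sit at one and two thirds of 3981.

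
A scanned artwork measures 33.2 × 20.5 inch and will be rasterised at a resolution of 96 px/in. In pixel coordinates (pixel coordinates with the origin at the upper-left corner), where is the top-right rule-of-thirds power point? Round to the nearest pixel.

x = 2125 px, y = 656 px

In pixels the canvas is 33.2 × 96 = 3187.2 wide and 20.5 × 96 = 1968 tall.
The top-right point is two-thirds across and one-third down:
x = 2 × 3187.2/3 ≈ 2125; y = 1 × 1968/3 ≈ 656.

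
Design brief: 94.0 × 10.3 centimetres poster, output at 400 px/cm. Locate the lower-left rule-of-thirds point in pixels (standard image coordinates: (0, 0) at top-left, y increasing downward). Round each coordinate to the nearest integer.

x = 12533 px, y = 2747 px

In pixels the canvas is 94.0 × 400 = 37600 wide and 10.3 × 400 = 4120 tall.
The lower-left point is one-third across and two-thirds down:
x = 1 × 37600/3 ≈ 12533; y = 2 × 4120/3 ≈ 2747.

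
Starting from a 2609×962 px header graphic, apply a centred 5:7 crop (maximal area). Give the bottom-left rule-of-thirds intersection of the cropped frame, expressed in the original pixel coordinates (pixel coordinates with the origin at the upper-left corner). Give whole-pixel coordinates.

(1190, 641)

2609/962 > 5/7, so the 5:7 crop keeps the full height 962 and trims width to 962 × 5/7 = 687.14 px.
Left offset = (2609 − 687.14)/2 = 960.93 px; top offset = 0.
Bottom-left is one-third across and two-thirds down within the crop:
x = 960.93 + 1 × 687.14/3 ≈ 1190; y = 0.00 + 2 × 962.00/3 ≈ 641.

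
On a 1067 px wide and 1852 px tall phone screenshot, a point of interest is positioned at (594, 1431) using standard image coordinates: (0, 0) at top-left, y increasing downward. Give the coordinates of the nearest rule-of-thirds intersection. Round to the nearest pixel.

(711, 1235)

Third lines: x ∈ {356, 711}, y ∈ {617, 1235}.
594 is closer to x = 711; 1431 is closer to y = 1235.
So the nearest intersection is the lower-right power point.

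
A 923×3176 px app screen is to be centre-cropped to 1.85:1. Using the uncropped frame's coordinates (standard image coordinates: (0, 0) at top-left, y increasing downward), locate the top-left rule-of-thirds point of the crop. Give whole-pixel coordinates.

x = 308 px, y = 1505 px

923/3176 < 1.85/1, so the 1.85:1 crop keeps the full width 923 and trims height to 923 × 1/1.85 = 498.92 px.
Top offset = (3176 − 498.92)/2 = 1338.54 px; left offset = 0.
Top-left is one-third across and one-third down within the crop:
x = 0.00 + 1 × 923.00/3 ≈ 308; y = 1338.54 + 1 × 498.92/3 ≈ 1505.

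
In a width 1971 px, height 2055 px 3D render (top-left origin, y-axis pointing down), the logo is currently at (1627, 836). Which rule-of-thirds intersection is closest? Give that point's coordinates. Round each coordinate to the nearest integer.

(1314, 685)

Third lines: x ∈ {657, 1314}, y ∈ {685, 1370}.
1627 is closer to x = 1314; 836 is closer to y = 685.
So the nearest intersection is the upper-right power point.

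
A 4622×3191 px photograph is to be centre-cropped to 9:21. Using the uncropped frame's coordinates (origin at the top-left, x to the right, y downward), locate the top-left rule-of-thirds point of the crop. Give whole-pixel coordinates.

4622/3191 > 9/21, so the 9:21 crop keeps the full height 3191 and trims width to 3191 × 9/21 = 1367.57 px.
Left offset = (4622 − 1367.57)/2 = 1627.21 px; top offset = 0.
Top-left is one-third across and one-third down within the crop:
x = 1627.21 + 1 × 1367.57/3 ≈ 2083; y = 0.00 + 1 × 3191.00/3 ≈ 1064.

(2083, 1064)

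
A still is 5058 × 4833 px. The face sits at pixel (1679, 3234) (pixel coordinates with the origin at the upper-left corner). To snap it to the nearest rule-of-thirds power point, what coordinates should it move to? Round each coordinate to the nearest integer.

(1686, 3222)

Third lines: x ∈ {1686, 3372}, y ∈ {1611, 3222}.
1679 is closer to x = 1686; 3234 is closer to y = 3222.
So the nearest intersection is the lower-left power point.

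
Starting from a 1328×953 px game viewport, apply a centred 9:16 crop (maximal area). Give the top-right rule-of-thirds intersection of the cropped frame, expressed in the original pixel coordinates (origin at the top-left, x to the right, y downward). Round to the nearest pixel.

1328/953 > 9/16, so the 9:16 crop keeps the full height 953 and trims width to 953 × 9/16 = 536.06 px.
Left offset = (1328 − 536.06)/2 = 395.97 px; top offset = 0.
Top-right is two-thirds across and one-third down within the crop:
x = 395.97 + 2 × 536.06/3 ≈ 753; y = 0.00 + 1 × 953.00/3 ≈ 318.

(753, 318)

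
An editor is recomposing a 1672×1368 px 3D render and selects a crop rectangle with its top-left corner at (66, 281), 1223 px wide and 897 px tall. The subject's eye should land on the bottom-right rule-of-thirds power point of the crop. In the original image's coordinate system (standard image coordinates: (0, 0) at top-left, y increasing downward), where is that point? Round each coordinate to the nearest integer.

One third of the crop width 1223 is 407.67 px.
One third of the crop height 897 is 299.00 px.
The bottom-right point is two-thirds across and two-thirds down within the crop:
x = 66 + 2 × 407.67 ≈ 881; y = 281 + 2 × 299.00 ≈ 879.

x = 881 px, y = 879 px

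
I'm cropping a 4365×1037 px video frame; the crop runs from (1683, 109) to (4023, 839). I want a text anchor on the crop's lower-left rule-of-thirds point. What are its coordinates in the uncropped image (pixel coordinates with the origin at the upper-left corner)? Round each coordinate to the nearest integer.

x = 2463 px, y = 596 px

Crop width = 4023 − 1683 = 2340 px; one third is 780.00 px.
Crop height = 839 − 109 = 730 px; one third is 243.33 px.
The lower-left point is one-third across and two-thirds down within the crop:
x = 1683 + 1 × 780.00 ≈ 2463; y = 109 + 2 × 243.33 ≈ 596.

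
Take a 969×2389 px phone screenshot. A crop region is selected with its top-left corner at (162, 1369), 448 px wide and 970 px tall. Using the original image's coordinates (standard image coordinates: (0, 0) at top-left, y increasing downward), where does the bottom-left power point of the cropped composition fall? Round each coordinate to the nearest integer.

One third of the crop width 448 is 149.33 px.
One third of the crop height 970 is 323.33 px.
The bottom-left point is one-third across and two-thirds down within the crop:
x = 162 + 1 × 149.33 ≈ 311; y = 1369 + 2 × 323.33 ≈ 2016.

(311, 2016)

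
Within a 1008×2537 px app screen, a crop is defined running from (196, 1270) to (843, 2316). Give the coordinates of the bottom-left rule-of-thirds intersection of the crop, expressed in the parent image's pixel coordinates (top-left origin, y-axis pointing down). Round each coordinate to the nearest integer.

(412, 1967)

Crop width = 843 − 196 = 647 px; one third is 215.67 px.
Crop height = 2316 − 1270 = 1046 px; one third is 348.67 px.
The bottom-left point is one-third across and two-thirds down within the crop:
x = 196 + 1 × 215.67 ≈ 412; y = 1270 + 2 × 348.67 ≈ 1967.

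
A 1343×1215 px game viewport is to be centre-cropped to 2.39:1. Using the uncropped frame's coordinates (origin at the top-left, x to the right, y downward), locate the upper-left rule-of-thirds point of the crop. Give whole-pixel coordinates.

1343/1215 < 2.39/1, so the 2.39:1 crop keeps the full width 1343 and trims height to 1343 × 1/2.39 = 561.92 px.
Top offset = (1215 − 561.92)/2 = 326.54 px; left offset = 0.
Upper-left is one-third across and one-third down within the crop:
x = 0.00 + 1 × 1343.00/3 ≈ 448; y = 326.54 + 1 × 561.92/3 ≈ 514.

(448, 514)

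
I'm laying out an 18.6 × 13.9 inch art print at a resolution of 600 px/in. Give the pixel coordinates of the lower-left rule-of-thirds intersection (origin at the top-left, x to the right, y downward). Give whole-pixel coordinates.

In pixels the canvas is 18.6 × 600 = 11160 wide and 13.9 × 600 = 8340 tall.
The lower-left point is one-third across and two-thirds down:
x = 1 × 11160/3 ≈ 3720; y = 2 × 8340/3 ≈ 5560.

(3720, 5560)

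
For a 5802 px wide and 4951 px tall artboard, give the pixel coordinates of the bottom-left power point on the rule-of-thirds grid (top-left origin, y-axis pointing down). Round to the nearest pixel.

The bottom-left point sits one-third of the way across and two-thirds of the way down.
x = 1 × 5802/3 ≈ 1934; y = 2 × 4951/3 ≈ 3301.

x = 1934 px, y = 3301 px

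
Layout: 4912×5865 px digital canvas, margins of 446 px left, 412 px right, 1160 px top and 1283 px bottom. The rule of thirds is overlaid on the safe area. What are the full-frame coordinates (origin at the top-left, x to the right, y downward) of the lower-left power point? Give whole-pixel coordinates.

(1797, 3441)

Content width = 4912 − 446 − 412 = 4054 px; content height = 5865 − 1160 − 1283 = 3422 px.
Lower-left is one-third across and two-thirds down within the safe area.
x = 446 + 1 × 4054/3 = 446 + 1351.33 ≈ 1797
y = 1160 + 2 × 3422/3 = 1160 + 2281.33 ≈ 3441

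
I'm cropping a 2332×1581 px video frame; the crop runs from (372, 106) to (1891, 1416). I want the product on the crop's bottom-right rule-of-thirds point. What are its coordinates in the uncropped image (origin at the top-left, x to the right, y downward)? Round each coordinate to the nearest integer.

(1385, 979)

Crop width = 1891 − 372 = 1519 px; one third is 506.33 px.
Crop height = 1416 − 106 = 1310 px; one third is 436.67 px.
The bottom-right point is two-thirds across and two-thirds down within the crop:
x = 372 + 2 × 506.33 ≈ 1385; y = 106 + 2 × 436.67 ≈ 979.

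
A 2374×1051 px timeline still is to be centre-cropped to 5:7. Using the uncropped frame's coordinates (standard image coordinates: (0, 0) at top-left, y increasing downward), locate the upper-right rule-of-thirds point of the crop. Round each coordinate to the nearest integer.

x = 1312 px, y = 350 px

2374/1051 > 5/7, so the 5:7 crop keeps the full height 1051 and trims width to 1051 × 5/7 = 750.71 px.
Left offset = (2374 − 750.71)/2 = 811.64 px; top offset = 0.
Upper-right is two-thirds across and one-third down within the crop:
x = 811.64 + 2 × 750.71/3 ≈ 1312; y = 0.00 + 1 × 1051.00/3 ≈ 350.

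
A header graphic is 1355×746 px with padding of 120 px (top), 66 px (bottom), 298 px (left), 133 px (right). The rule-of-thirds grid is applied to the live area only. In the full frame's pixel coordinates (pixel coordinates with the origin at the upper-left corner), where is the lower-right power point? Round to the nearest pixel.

Content width = 1355 − 298 − 133 = 924 px; content height = 746 − 120 − 66 = 560 px.
Lower-right is two-thirds across and two-thirds down within the live area.
x = 298 + 2 × 924/3 = 298 + 616.00 ≈ 914
y = 120 + 2 × 560/3 = 120 + 373.33 ≈ 493

(914, 493)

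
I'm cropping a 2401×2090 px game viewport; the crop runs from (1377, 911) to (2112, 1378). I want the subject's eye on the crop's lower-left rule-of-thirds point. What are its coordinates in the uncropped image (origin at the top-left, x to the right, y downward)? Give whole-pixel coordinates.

(1622, 1222)

Crop width = 2112 − 1377 = 735 px; one third is 245.00 px.
Crop height = 1378 − 911 = 467 px; one third is 155.67 px.
The lower-left point is one-third across and two-thirds down within the crop:
x = 1377 + 1 × 245.00 ≈ 1622; y = 911 + 2 × 155.67 ≈ 1222.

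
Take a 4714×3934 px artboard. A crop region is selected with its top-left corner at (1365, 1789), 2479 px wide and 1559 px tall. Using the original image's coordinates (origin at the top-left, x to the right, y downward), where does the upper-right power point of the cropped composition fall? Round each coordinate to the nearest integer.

(3018, 2309)

One third of the crop width 2479 is 826.33 px.
One third of the crop height 1559 is 519.67 px.
The upper-right point is two-thirds across and one-third down within the crop:
x = 1365 + 2 × 826.33 ≈ 3018; y = 1789 + 1 × 519.67 ≈ 2309.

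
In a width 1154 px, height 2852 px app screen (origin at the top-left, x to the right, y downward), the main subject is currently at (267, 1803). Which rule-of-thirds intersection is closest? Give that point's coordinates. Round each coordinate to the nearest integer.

x = 385 px, y = 1901 px

Third lines: x ∈ {385, 769}, y ∈ {951, 1901}.
267 is closer to x = 385; 1803 is closer to y = 1901.
So the nearest intersection is the lower-left power point.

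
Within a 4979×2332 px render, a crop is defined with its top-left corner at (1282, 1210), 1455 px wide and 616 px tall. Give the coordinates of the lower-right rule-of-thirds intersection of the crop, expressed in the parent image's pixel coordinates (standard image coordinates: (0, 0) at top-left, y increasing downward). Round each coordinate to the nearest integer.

One third of the crop width 1455 is 485.00 px.
One third of the crop height 616 is 205.33 px.
The lower-right point is two-thirds across and two-thirds down within the crop:
x = 1282 + 2 × 485.00 ≈ 2252; y = 1210 + 2 × 205.33 ≈ 1621.

(2252, 1621)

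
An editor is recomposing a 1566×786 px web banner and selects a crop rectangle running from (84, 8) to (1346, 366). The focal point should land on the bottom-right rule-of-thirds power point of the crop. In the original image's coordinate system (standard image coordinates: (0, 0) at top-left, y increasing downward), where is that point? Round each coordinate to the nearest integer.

x = 925 px, y = 247 px

Crop width = 1346 − 84 = 1262 px; one third is 420.67 px.
Crop height = 366 − 8 = 358 px; one third is 119.33 px.
The bottom-right point is two-thirds across and two-thirds down within the crop:
x = 84 + 2 × 420.67 ≈ 925; y = 8 + 2 × 119.33 ≈ 247.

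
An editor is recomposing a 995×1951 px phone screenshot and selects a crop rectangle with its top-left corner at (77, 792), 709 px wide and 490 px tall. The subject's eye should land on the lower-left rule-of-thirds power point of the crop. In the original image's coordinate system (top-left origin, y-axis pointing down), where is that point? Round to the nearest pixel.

x = 313 px, y = 1119 px

One third of the crop width 709 is 236.33 px.
One third of the crop height 490 is 163.33 px.
The lower-left point is one-third across and two-thirds down within the crop:
x = 77 + 1 × 236.33 ≈ 313; y = 792 + 2 × 163.33 ≈ 1119.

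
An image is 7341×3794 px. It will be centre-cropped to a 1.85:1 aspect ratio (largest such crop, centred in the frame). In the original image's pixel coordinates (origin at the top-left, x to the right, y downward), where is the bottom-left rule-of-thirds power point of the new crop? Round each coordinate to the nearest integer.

(2501, 2529)

7341/3794 > 1.85/1, so the 1.85:1 crop keeps the full height 3794 and trims width to 3794 × 1.85/1 = 7018.90 px.
Left offset = (7341 − 7018.90)/2 = 161.05 px; top offset = 0.
Bottom-left is one-third across and two-thirds down within the crop:
x = 161.05 + 1 × 7018.90/3 ≈ 2501; y = 0.00 + 2 × 3794.00/3 ≈ 2529.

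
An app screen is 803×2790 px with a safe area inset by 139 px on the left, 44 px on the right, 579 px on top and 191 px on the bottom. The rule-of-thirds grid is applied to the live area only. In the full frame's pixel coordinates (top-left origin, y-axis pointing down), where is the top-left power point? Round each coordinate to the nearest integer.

x = 346 px, y = 1252 px

Content width = 803 − 139 − 44 = 620 px; content height = 2790 − 579 − 191 = 2020 px.
Top-left is one-third across and one-third down within the live area.
x = 139 + 1 × 620/3 = 139 + 206.67 ≈ 346
y = 579 + 1 × 2020/3 = 579 + 673.33 ≈ 1252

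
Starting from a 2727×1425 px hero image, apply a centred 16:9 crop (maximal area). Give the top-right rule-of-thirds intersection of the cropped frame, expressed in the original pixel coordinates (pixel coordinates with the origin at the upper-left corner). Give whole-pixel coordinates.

2727/1425 > 16/9, so the 16:9 crop keeps the full height 1425 and trims width to 1425 × 16/9 = 2533.33 px.
Left offset = (2727 − 2533.33)/2 = 96.83 px; top offset = 0.
Top-right is two-thirds across and one-third down within the crop:
x = 96.83 + 2 × 2533.33/3 ≈ 1786; y = 0.00 + 1 × 1425.00/3 ≈ 475.

x = 1786 px, y = 475 px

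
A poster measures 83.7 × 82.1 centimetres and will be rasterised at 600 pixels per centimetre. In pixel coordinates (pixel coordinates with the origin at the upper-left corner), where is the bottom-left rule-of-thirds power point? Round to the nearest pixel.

In pixels the canvas is 83.7 × 600 = 50220 wide and 82.1 × 600 = 49260 tall.
The bottom-left point is one-third across and two-thirds down:
x = 1 × 50220/3 ≈ 16740; y = 2 × 49260/3 ≈ 32840.

(16740, 32840)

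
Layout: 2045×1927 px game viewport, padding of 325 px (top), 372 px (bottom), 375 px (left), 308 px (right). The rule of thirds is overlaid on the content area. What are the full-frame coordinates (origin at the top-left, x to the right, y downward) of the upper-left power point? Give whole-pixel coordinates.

Content width = 2045 − 375 − 308 = 1362 px; content height = 1927 − 325 − 372 = 1230 px.
Upper-left is one-third across and one-third down within the content area.
x = 375 + 1 × 1362/3 = 375 + 454.00 ≈ 829
y = 325 + 1 × 1230/3 = 325 + 410.00 ≈ 735

(829, 735)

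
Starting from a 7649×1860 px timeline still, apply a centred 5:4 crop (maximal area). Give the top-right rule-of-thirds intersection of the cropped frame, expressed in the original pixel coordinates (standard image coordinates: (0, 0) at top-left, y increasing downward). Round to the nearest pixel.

7649/1860 > 5/4, so the 5:4 crop keeps the full height 1860 and trims width to 1860 × 5/4 = 2325.00 px.
Left offset = (7649 − 2325.00)/2 = 2662.00 px; top offset = 0.
Top-right is two-thirds across and one-third down within the crop:
x = 2662.00 + 2 × 2325.00/3 ≈ 4212; y = 0.00 + 1 × 1860.00/3 ≈ 620.

x = 4212 px, y = 620 px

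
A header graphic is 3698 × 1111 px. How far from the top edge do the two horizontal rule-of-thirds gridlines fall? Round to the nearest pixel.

1111 / 3 = 370.33, so the horizontal lines sit at one and two thirds of 1111.

370 px and 741 px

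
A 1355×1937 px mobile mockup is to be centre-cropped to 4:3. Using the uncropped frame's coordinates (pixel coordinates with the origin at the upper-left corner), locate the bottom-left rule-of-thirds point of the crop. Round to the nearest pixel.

1355/1937 < 4/3, so the 4:3 crop keeps the full width 1355 and trims height to 1355 × 3/4 = 1016.25 px.
Top offset = (1937 − 1016.25)/2 = 460.38 px; left offset = 0.
Bottom-left is one-third across and two-thirds down within the crop:
x = 0.00 + 1 × 1355.00/3 ≈ 452; y = 460.38 + 2 × 1016.25/3 ≈ 1138.

x = 452 px, y = 1138 px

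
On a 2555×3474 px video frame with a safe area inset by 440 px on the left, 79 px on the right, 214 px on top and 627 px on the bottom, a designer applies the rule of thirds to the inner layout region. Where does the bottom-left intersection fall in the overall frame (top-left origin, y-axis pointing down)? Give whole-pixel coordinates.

x = 1119 px, y = 1969 px

Content width = 2555 − 440 − 79 = 2036 px; content height = 3474 − 214 − 627 = 2633 px.
Bottom-left is one-third across and two-thirds down within the inner layout region.
x = 440 + 1 × 2036/3 = 440 + 678.67 ≈ 1119
y = 214 + 2 × 2633/3 = 214 + 1755.33 ≈ 1969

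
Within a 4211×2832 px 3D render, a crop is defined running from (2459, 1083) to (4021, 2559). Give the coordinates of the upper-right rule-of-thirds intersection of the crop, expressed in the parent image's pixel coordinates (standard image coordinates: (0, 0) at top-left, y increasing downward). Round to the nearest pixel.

Crop width = 4021 − 2459 = 1562 px; one third is 520.67 px.
Crop height = 2559 − 1083 = 1476 px; one third is 492.00 px.
The upper-right point is two-thirds across and one-third down within the crop:
x = 2459 + 2 × 520.67 ≈ 3500; y = 1083 + 1 × 492.00 ≈ 1575.

x = 3500 px, y = 1575 px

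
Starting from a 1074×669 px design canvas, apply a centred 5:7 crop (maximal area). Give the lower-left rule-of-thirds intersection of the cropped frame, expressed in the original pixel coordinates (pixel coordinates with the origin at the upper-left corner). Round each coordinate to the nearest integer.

x = 457 px, y = 446 px

1074/669 > 5/7, so the 5:7 crop keeps the full height 669 and trims width to 669 × 5/7 = 477.86 px.
Left offset = (1074 − 477.86)/2 = 298.07 px; top offset = 0.
Lower-left is one-third across and two-thirds down within the crop:
x = 298.07 + 1 × 477.86/3 ≈ 457; y = 0.00 + 2 × 669.00/3 ≈ 446.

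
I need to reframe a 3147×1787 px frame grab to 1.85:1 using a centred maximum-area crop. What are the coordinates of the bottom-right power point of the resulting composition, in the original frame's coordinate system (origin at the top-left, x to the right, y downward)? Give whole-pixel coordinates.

x = 2098 px, y = 1177 px

3147/1787 < 1.85/1, so the 1.85:1 crop keeps the full width 3147 and trims height to 3147 × 1/1.85 = 1701.08 px.
Top offset = (1787 − 1701.08)/2 = 42.96 px; left offset = 0.
Bottom-right is two-thirds across and two-thirds down within the crop:
x = 0.00 + 2 × 3147.00/3 ≈ 2098; y = 42.96 + 2 × 1701.08/3 ≈ 1177.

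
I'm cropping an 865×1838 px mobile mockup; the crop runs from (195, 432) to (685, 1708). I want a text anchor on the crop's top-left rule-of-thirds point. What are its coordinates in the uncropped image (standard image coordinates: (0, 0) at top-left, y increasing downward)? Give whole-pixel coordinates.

x = 358 px, y = 857 px

Crop width = 685 − 195 = 490 px; one third is 163.33 px.
Crop height = 1708 − 432 = 1276 px; one third is 425.33 px.
The top-left point is one-third across and one-third down within the crop:
x = 195 + 1 × 163.33 ≈ 358; y = 432 + 1 × 425.33 ≈ 857.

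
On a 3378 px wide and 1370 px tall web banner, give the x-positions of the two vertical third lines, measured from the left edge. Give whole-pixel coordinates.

x = 1126 px and x = 2252 px

3378 / 3 = 1126, so the vertical lines sit at one and two thirds of 3378.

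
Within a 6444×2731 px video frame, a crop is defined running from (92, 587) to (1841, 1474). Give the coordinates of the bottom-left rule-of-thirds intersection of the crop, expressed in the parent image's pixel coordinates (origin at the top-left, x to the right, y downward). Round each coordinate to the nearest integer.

x = 675 px, y = 1178 px

Crop width = 1841 − 92 = 1749 px; one third is 583.00 px.
Crop height = 1474 − 587 = 887 px; one third is 295.67 px.
The bottom-left point is one-third across and two-thirds down within the crop:
x = 92 + 1 × 583.00 ≈ 675; y = 587 + 2 × 295.67 ≈ 1178.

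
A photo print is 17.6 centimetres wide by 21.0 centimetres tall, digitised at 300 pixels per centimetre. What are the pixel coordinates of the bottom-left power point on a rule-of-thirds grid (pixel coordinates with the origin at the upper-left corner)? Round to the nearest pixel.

(1760, 4200)

In pixels the canvas is 17.6 × 300 = 5280 wide and 21.0 × 300 = 6300 tall.
The bottom-left point is one-third across and two-thirds down:
x = 1 × 5280/3 ≈ 1760; y = 2 × 6300/3 ≈ 4200.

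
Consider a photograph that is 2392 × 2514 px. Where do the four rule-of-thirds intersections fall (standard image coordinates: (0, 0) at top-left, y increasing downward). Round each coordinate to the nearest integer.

(797, 838), (1595, 838), (797, 1676), (1595, 1676)

One third of 2392 is 797.33; one third of 2514 is 838.
Vertical third lines at x = 797 and x = 1595; horizontal third lines at y = 838 and y = 1676.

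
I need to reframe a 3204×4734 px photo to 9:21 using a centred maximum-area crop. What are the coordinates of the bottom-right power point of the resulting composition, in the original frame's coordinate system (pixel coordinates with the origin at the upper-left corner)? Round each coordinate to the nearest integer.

x = 1940 px, y = 3156 px

3204/4734 > 9/21, so the 9:21 crop keeps the full height 4734 and trims width to 4734 × 9/21 = 2028.86 px.
Left offset = (3204 − 2028.86)/2 = 587.57 px; top offset = 0.
Bottom-right is two-thirds across and two-thirds down within the crop:
x = 587.57 + 2 × 2028.86/3 ≈ 1940; y = 0.00 + 2 × 4734.00/3 ≈ 3156.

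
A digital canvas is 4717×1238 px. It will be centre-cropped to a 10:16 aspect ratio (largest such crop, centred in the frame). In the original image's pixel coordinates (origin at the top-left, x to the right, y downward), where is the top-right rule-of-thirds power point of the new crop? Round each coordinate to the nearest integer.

(2487, 413)

4717/1238 > 10/16, so the 10:16 crop keeps the full height 1238 and trims width to 1238 × 10/16 = 773.75 px.
Left offset = (4717 − 773.75)/2 = 1971.62 px; top offset = 0.
Top-right is two-thirds across and one-third down within the crop:
x = 1971.62 + 2 × 773.75/3 ≈ 2487; y = 0.00 + 1 × 1238.00/3 ≈ 413.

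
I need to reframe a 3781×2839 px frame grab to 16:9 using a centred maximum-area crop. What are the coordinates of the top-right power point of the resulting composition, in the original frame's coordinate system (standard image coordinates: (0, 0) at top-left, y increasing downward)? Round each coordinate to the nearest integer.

(2521, 1065)

3781/2839 < 16/9, so the 16:9 crop keeps the full width 3781 and trims height to 3781 × 9/16 = 2126.81 px.
Top offset = (2839 − 2126.81)/2 = 356.09 px; left offset = 0.
Top-right is two-thirds across and one-third down within the crop:
x = 0.00 + 2 × 3781.00/3 ≈ 2521; y = 356.09 + 1 × 2126.81/3 ≈ 1065.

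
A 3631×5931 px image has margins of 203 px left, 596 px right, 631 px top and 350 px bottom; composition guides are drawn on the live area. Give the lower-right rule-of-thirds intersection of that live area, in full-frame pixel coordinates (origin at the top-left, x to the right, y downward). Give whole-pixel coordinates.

x = 2091 px, y = 3931 px

Content width = 3631 − 203 − 596 = 2832 px; content height = 5931 − 631 − 350 = 4950 px.
Lower-right is two-thirds across and two-thirds down within the live area.
x = 203 + 2 × 2832/3 = 203 + 1888.00 ≈ 2091
y = 631 + 2 × 4950/3 = 631 + 3300.00 ≈ 3931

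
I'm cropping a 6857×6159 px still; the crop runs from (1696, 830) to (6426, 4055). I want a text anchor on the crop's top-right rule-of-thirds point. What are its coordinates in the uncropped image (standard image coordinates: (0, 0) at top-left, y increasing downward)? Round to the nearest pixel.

(4849, 1905)

Crop width = 6426 − 1696 = 4730 px; one third is 1576.67 px.
Crop height = 4055 − 830 = 3225 px; one third is 1075.00 px.
The top-right point is two-thirds across and one-third down within the crop:
x = 1696 + 2 × 1576.67 ≈ 4849; y = 830 + 1 × 1075.00 ≈ 1905.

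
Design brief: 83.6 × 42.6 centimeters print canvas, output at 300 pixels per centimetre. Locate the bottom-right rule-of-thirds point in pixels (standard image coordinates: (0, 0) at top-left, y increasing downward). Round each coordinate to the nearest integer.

In pixels the canvas is 83.6 × 300 = 25080 wide and 42.6 × 300 = 12780 tall.
The bottom-right point is two-thirds across and two-thirds down:
x = 2 × 25080/3 ≈ 16720; y = 2 × 12780/3 ≈ 8520.

x = 16720 px, y = 8520 px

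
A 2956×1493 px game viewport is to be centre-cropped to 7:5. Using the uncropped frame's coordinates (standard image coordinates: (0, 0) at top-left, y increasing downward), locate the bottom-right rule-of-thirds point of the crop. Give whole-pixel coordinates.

x = 1826 px, y = 995 px

2956/1493 > 7/5, so the 7:5 crop keeps the full height 1493 and trims width to 1493 × 7/5 = 2090.20 px.
Left offset = (2956 − 2090.20)/2 = 432.90 px; top offset = 0.
Bottom-right is two-thirds across and two-thirds down within the crop:
x = 432.90 + 2 × 2090.20/3 ≈ 1826; y = 0.00 + 2 × 1493.00/3 ≈ 995.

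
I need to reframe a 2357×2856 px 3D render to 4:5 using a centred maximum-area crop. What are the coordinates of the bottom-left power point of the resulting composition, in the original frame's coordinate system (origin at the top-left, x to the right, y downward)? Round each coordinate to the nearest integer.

2357/2856 > 4/5, so the 4:5 crop keeps the full height 2856 and trims width to 2856 × 4/5 = 2284.80 px.
Left offset = (2357 − 2284.80)/2 = 36.10 px; top offset = 0.
Bottom-left is one-third across and two-thirds down within the crop:
x = 36.10 + 1 × 2284.80/3 ≈ 798; y = 0.00 + 2 × 2856.00/3 ≈ 1904.

(798, 1904)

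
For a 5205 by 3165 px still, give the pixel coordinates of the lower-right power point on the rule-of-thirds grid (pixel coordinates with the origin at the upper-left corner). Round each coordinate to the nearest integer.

The lower-right point sits two-thirds of the way across and two-thirds of the way down.
x = 2 × 5205/3 ≈ 3470; y = 2 × 3165/3 ≈ 2110.

(3470, 2110)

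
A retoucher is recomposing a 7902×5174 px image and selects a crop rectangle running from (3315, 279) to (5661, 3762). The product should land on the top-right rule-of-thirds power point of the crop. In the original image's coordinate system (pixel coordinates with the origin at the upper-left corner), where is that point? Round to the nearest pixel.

x = 4879 px, y = 1440 px

Crop width = 5661 − 3315 = 2346 px; one third is 782.00 px.
Crop height = 3762 − 279 = 3483 px; one third is 1161.00 px.
The top-right point is two-thirds across and one-third down within the crop:
x = 3315 + 2 × 782.00 ≈ 4879; y = 279 + 1 × 1161.00 ≈ 1440.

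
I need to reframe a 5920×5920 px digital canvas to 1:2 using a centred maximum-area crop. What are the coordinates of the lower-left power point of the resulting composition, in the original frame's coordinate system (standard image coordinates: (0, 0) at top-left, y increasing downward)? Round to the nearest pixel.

5920/5920 > 1/2, so the 1:2 crop keeps the full height 5920 and trims width to 5920 × 1/2 = 2960.00 px.
Left offset = (5920 − 2960.00)/2 = 1480.00 px; top offset = 0.
Lower-left is one-third across and two-thirds down within the crop:
x = 1480.00 + 1 × 2960.00/3 ≈ 2467; y = 0.00 + 2 × 5920.00/3 ≈ 3947.

x = 2467 px, y = 3947 px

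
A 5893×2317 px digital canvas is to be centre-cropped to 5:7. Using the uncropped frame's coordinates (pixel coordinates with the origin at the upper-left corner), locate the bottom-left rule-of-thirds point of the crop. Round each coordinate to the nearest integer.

x = 2671 px, y = 1545 px

5893/2317 > 5/7, so the 5:7 crop keeps the full height 2317 and trims width to 2317 × 5/7 = 1655.00 px.
Left offset = (5893 − 1655.00)/2 = 2119.00 px; top offset = 0.
Bottom-left is one-third across and two-thirds down within the crop:
x = 2119.00 + 1 × 1655.00/3 ≈ 2671; y = 0.00 + 2 × 2317.00/3 ≈ 1545.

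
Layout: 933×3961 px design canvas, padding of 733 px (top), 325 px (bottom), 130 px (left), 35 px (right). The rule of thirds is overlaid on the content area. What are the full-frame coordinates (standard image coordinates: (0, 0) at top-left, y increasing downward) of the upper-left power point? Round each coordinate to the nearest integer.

x = 386 px, y = 1701 px

Content width = 933 − 130 − 35 = 768 px; content height = 3961 − 733 − 325 = 2903 px.
Upper-left is one-third across and one-third down within the content area.
x = 130 + 1 × 768/3 = 130 + 256.00 ≈ 386
y = 733 + 1 × 2903/3 = 733 + 967.67 ≈ 1701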